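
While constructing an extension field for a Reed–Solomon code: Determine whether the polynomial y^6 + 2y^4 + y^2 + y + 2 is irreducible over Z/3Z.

Write m(y) = y^6 + 2y^4 + y^2 + y + 2.
Check for roots in Z/3Z: m(0) = 2; m(1) = 1; m(2) = 2.
No roots, so no linear factors.
Monic irreducibles of degree 2 over GF(3): y^2 + 1, y^2 + y + 2, y^2 + 2y + 2.
None of them divide m (all give nonzero remainder).
Degree-3 irreducible divisors: test the 8 monic irreducibles of degree 3 over GF(3).
None of them divide m (all give nonzero remainder).
No irreducible factor of degree ≤ 3 exists, so m is irreducible over GF(3).

Yes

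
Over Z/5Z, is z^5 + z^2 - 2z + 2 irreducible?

Yes

Write g(z) = z^5 + z^2 - 2z + 2.
Check for roots in Z/5Z: g(0) = 2; g(1) = 2; g(2) = 4; g(3) = 3; g(4) = 4.
No roots, so no linear factors.
Degree-2 irreducible divisors: test the 10 monic irreducibles of degree 2 over GF(5).
None of them divide g (all give nonzero remainder).
No irreducible factor of degree ≤ 2 exists, so g is irreducible over GF(5).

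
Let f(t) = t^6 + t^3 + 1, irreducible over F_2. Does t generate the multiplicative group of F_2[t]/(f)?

No

|GF(2^6)^×| = 2^6 − 1 = 63. Prime factorization: 63 = 3^2·7.
f is primitive ⇔ t has order 63 in GF(2)[t]/(f), i.e. t^(63/q) ≠ 1 for each prime q | 63.
t^(21) mod f = t^3.
t^(9) mod f = 1
Since t^(9) = 1, the order of t divides 9 < 63; not primitive.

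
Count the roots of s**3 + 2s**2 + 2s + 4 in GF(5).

Write g(s) = s**3 + 2s**2 + 2s + 4.
Evaluate at each of the 5 elements of GF(5):
g(0) = 4; g(1) = 4; g(2) = 4; g(3) = 0 → root; g(4) = 3.
Roots: {3}.

1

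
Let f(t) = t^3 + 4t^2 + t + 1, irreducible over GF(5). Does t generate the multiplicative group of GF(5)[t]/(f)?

No

|GF(5^3)^×| = 5^3 − 1 = 124. Prime factorization: 124 = 2^2·31.
f is primitive ⇔ t has order 124 in GF(5)[t]/(f), i.e. t^(124/q) ≠ 1 for each prime q | 124.
t^(62) mod f = 1
t^(4) mod f = 3t + 4.
Since t^(62) = 1, the order of t divides 62 < 124; not primitive.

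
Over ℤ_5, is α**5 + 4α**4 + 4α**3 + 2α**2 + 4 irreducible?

Write f(α) = α**5 + 4α**4 + 4α**3 + 2α**2 + 4.
Check for roots in ℤ_5: f(0) = 4; f(1) = 0 → root; f(2) = 0 → root; f(3) = 2; f(4) = 0 → root.
f(1) = 0, so (α − 1) divides f(α); f is reducible.

No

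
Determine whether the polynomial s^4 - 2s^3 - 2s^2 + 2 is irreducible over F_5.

Yes

Write h(s) = s^4 - 2s^3 - 2s^2 + 2.
Check for roots in F_5: h(0) = 2; h(1) = 4; h(2) = 4; h(3) = 1; h(4) = 3.
No roots, so no linear factors.
Degree-2 irreducible divisors: test the 10 monic irreducibles of degree 2 over GF(5).
None of them divide h (all give nonzero remainder).
No irreducible factor of degree ≤ 2 exists, so h is irreducible over GF(5).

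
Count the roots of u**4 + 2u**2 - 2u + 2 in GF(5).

1

Write h(u) = u**4 + 2u**2 - 2u + 2.
Evaluate at each of the 5 elements of GF(5):
h(0) = 2; h(1) = 3; h(2) = 2; h(3) = 0 → root; h(4) = 2.
Roots: {3}.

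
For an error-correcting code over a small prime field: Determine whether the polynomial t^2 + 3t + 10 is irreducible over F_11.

Yes

Write m(t) = t^2 + 3t + 10.
Check each element of F_11 for a root: m(0)=10, m(1)=3, m(2)=9, m(3)=6, m(4)=5, m(5)=6, m(6)=9, m(7)=3, m(8)=10, m(9)=8, m(10)=8.
No roots. A degree-2 polynomial over a field with no linear factor is irreducible.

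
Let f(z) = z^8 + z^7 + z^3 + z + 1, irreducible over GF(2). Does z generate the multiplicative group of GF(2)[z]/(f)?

No

|GF(2^8)^×| = 2^8 − 1 = 255. Prime factorization: 255 = 3·5·17.
f is primitive ⇔ z has order 255 in GF(2)[z]/(f), i.e. z^(255/q) ≠ 1 for each prime q | 255.
z^(85) mod f = 1
z^(51) mod f = z^4 + z^3 + z^2 + z.
z^(15) mod f = z^6 + z^4 + z^2 + 1.
Since z^(85) = 1, the order of z divides 85 < 255; not primitive.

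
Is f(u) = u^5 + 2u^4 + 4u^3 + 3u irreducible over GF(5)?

No

Check for roots in GF(5): f(0) = 0 → root; f(1) = 0 → root; f(2) = 2; f(3) = 2; f(4) = 4.
f(0) = 0, so (u) divides f(u); f is reducible.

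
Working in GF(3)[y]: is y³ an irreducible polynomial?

No

Write h(y) = y³.
Check for roots in GF(3): h(0) = 0 → root; h(1) = 1; h(2) = 2.
h(0) = 0, so (y) divides h(y); h is reducible.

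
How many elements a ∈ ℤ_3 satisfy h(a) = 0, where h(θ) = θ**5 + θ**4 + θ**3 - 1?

0

Evaluate at each of the 3 elements of ℤ_3:
h(0) = 2; h(1) = 2; h(2) = 1.
No element is a root.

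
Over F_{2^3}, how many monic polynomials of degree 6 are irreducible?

Gauss's count: N_{8}(6) = (1/6) Σ_{d|6} μ(6/d)·8^d.
Divisors of 6: 1, 2, 3, 6; μ(6/d) for each: 1, -1, -1, 1.
Σ = 8^1 − 8^2 − 8^3 + 8^6 = 261576.
N = 261576/6 = 43596.

43596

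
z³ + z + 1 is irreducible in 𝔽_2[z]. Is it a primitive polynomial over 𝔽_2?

Yes

Write f(z) = z³ + z + 1.
|GF(2^3)^×| = 2^3 − 1 = 7. Prime factorization: 7 = 7.
f is primitive ⇔ z has order 7 in GF(2)[z]/(f), i.e. z^(7/q) ≠ 1 for each prime q | 7.
z^(1) mod f = z.
None equal 1, so z has full order 7; f is primitive.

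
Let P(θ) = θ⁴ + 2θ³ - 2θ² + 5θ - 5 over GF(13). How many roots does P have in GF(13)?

Evaluate at each of the 13 elements of GF(13):
P(0) = 8; P(1) = 1; P(2) = 3; P(3) = 10; P(4) = 3; P(5) = 0 → root; P(6) = 4; P(7) = 3; P(8) = 9; P(9) = 6; P(10) = 2; P(11) = 3; P(12) = 0 → root.
Roots: {5, 12}.

2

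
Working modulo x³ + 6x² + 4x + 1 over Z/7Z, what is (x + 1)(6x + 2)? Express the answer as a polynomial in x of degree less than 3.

6x^2 + x + 2

Multiply in Z/7Z[x]: (x + 1)·(6x + 2) = 6x² + x + 2.
Reduced: 6x² + x + 2.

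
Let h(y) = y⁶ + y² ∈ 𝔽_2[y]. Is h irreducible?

No

Check for roots in 𝔽_2: h(0) = 0 → root; h(1) = 0 → root.
h(0) = 0, so (y) divides h(y); h is reducible.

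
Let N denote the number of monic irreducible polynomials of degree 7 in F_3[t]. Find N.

x^(3^7) − x is the product of all monic irreducibles of degree dividing 7; Möbius inversion gives N = (1/7) Σ μ(7/d)·3^d.
Divisors of 7: 1, 7; μ(7/d) for each: -1, 1.
Σ = − 3^1 + 3^7 = 2184.
N = 2184/7 = 312.

312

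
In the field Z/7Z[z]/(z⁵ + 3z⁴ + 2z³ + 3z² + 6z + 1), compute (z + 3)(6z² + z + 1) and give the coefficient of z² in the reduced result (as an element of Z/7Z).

5

Multiply in Z/7Z[z]: (z + 3)·(6z² + z + 1) = 6z³ + 5z² + 4z + 3.
Reduced: 6z³ + 5z² + 4z + 3.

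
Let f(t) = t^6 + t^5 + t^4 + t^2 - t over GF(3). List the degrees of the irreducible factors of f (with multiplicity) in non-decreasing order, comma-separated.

1, 1, 1, 3

Roots in GF(3): f(0) = 0 → root; f(1) = 0 → root; f(2) = 0 → root.
Linear factors from roots: (t), (t - 1), (t + 1).
Complete factorization: f(t) = (t)·(t + 1)·(t - 1)·(t^3 + t^2 - t + 1).
Factor degrees with multiplicity: 1 + 1 + 1 + 3 = 6.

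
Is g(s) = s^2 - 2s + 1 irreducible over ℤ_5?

Check for roots in ℤ_5: g(0) = 1; g(1) = 0 → root; g(2) = 1; g(3) = 4; g(4) = 4.
g(1) = 0, so (s − 1) divides g(s); g is reducible.

No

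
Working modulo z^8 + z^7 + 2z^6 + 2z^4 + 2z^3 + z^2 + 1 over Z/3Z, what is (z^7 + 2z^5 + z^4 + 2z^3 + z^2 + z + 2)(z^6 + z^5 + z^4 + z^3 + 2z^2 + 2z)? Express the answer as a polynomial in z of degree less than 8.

Multiply in Z/3Z[z]: (z^7 + 2z^5 + z^4 + 2z^3 + z^2 + z + 2)·(z^6 + z^5 + z^4 + z^3 + 2z^2 + 2z) = z^13 + z^12 + z^10 + z^9 + 2z^8 + z^5 + z.
Reduce using z^8 ≡ 2z^7 + z^6 + z^4 + z^3 + 2z^2 + 2 (mod z^8 + z^7 + 2z^6 + 2z^4 + 2z^3 + z^2 + 1).
Reduced: z^6 + 2z^5 + 2z^3 + z.

z^6 + 2z^5 + 2z^3 + z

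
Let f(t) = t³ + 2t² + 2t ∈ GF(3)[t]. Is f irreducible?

No

Check for roots in GF(3): f(0) = 0 → root; f(1) = 2; f(2) = 2.
f(0) = 0, so (t) divides f(t); f is reducible.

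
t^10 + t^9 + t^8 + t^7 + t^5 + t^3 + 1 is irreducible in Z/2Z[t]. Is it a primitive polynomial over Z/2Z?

Write f(t) = t^10 + t^9 + t^8 + t^7 + t^5 + t^3 + 1.
|GF(2^10)^×| = 2^10 − 1 = 1023. Prime factorization: 1023 = 3·11·31.
f is primitive ⇔ t has order 1023 in GF(2)[t]/(f), i.e. t^(1023/q) ≠ 1 for each prime q | 1023.
t^(341) mod f = 1
t^(93) mod f = t^9 + t^7 + t^6 + t^4 + t^2.
t^(33) mod f = t^7 + t^5 + t^2 + t.
Since t^(341) = 1, the order of t divides 341 < 1023; not primitive.

No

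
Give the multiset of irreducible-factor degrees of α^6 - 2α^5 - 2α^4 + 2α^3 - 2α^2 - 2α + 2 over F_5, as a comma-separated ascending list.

Write h(α) = α^6 - 2α^5 - 2α^4 + 2α^3 - 2α^2 - 2α + 2.
Roots in F_5: h(0) = 2; h(1) = 2; h(2) = 4; h(3) = 3; h(4) = 1.
Complete factorization: h(α) = (α^6 - 2α^5 - 2α^4 + 2α^3 - 2α^2 - 2α + 2).
Factor degrees with multiplicity: 6 = 6.

6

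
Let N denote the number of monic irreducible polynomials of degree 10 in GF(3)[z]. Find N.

By the necklace-counting formula, N_3(10) = (1/10) Σ_{d|10} μ(10/d)·3^d.
Divisors of 10: 1, 2, 5, 10; μ(10/d) for each: 1, -1, -1, 1.
Σ = 3^1 − 3^2 − 3^5 + 3^10 = 58800.
N = 58800/10 = 5880.

5880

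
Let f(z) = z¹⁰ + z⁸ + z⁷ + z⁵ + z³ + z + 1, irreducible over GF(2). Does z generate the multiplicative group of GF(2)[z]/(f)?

|GF(2^10)^×| = 2^10 − 1 = 1023. Prime factorization: 1023 = 3·11·31.
f is primitive ⇔ z has order 1023 in GF(2)[z]/(f), i.e. z^(1023/q) ≠ 1 for each prime q | 1023.
z^(341) mod f = 1
z^(93) mod f = z⁸ + z⁷ + z⁶ + z⁵ + z⁴ + z³ + z.
z^(33) mod f = z⁸ + z⁷ + z⁶ + z².
Since z^(341) = 1, the order of z divides 341 < 1023; not primitive.

No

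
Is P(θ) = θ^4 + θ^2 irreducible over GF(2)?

Check for roots in GF(2): P(0) = 0 → root; P(1) = 0 → root.
P(0) = 0, so (θ) divides P(θ); P is reducible.

No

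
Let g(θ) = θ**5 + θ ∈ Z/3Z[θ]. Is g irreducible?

No

Check for roots in Z/3Z: g(0) = 0 → root; g(1) = 2; g(2) = 1.
g(0) = 0, so (θ) divides g(θ); g is reducible.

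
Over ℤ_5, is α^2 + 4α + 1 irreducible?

Write P(α) = α^2 + 4α + 1.
Check for roots in ℤ_5: P(0) = 1; P(1) = 1; P(2) = 3; P(3) = 2; P(4) = 3.
No roots. A degree-2 polynomial over a field with no linear factor is irreducible.

Yes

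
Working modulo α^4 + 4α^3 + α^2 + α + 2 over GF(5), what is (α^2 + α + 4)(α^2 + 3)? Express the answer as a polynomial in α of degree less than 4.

2α^3 + α^2 + 2α

Multiply in GF(5)[α]: (α^2 + α + 4)·(α^2 + 3) = α^4 + α^3 + 2α^2 + 3α + 2.
Reduce using α^4 ≡ α^3 + 4α^2 + 4α + 3 (mod α^4 + 4α^3 + α^2 + α + 2).
Reduced: 2α^3 + α^2 + 2α.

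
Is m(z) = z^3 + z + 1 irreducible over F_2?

Check for roots in F_2: m(0) = 1; m(1) = 1.
No roots. A degree-3 polynomial over a field with no linear factor is irreducible.

Yes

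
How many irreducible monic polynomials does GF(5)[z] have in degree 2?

By the necklace-counting formula, N_5(2) = (1/2) Σ_{d|2} μ(2/d)·5^d.
Divisors of 2: 1, 2; μ(2/d) for each: -1, 1.
Σ = − 5^1 + 5^2 = 20.
N = 20/2 = 10.

10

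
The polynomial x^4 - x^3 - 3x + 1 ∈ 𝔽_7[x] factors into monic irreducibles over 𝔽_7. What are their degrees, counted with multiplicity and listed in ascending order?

Write f(x) = x^4 - x^3 - 3x + 1.
Complete factorization: f(x) = (x^4 - x^3 - 3x + 1).
Factor degrees with multiplicity: 4 = 4.

4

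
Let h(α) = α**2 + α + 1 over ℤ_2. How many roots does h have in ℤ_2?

Evaluate at each of the 2 elements of ℤ_2:
h(0) = 1; h(1) = 1.
No element is a root.

0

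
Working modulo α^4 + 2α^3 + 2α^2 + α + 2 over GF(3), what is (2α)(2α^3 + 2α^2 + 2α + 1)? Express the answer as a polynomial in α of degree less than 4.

2α^3 + 2α^2 + α + 1

Multiply in GF(3)[α]: (2α)·(2α^3 + 2α^2 + 2α + 1) = α^4 + α^3 + α^2 + 2α.
Reduce using α^4 ≡ α^3 + α^2 + 2α + 1 (mod α^4 + 2α^3 + 2α^2 + α + 2).
Reduced: 2α^3 + 2α^2 + α + 1.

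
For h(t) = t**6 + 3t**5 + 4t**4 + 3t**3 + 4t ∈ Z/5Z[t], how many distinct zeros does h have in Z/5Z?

Evaluate at each of the 5 elements of Z/5Z:
h(0) = 0 → root; h(1) = 0 → root; h(2) = 1; h(3) = 0 → root; h(4) = 0 → root.
Roots: {0, 1, 3, 4}.

4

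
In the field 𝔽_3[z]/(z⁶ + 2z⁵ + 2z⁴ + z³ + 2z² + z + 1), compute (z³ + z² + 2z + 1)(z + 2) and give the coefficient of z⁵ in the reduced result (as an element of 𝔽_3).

0

Multiply in 𝔽_3[z]: (z³ + z² + 2z + 1)·(z + 2) = z⁴ + z² + 2z + 2.
Reduced: z⁴ + z² + 2z + 2.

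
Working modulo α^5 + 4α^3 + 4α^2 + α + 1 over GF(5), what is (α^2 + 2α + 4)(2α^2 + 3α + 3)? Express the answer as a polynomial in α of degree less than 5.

2α^4 + 2α^3 + 2α^2 + 3α + 2

Multiply in GF(5)[α]: (α^2 + 2α + 4)·(2α^2 + 3α + 3) = 2α^4 + 2α^3 + 2α^2 + 3α + 2.
Reduced: 2α^4 + 2α^3 + 2α^2 + 3α + 2.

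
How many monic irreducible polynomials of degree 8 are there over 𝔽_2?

x^(2^8) − x is the product of all monic irreducibles of degree dividing 8; Möbius inversion gives N = (1/8) Σ μ(8/d)·2^d.
Divisors of 8: 1, 2, 4, 8; μ(8/d) for each: 0, 0, -1, 1.
Σ = − 2^4 + 2^8 = 240.
N = 240/8 = 30.

30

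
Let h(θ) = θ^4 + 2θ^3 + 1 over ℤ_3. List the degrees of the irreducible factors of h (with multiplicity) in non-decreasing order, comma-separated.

1, 3

Roots in ℤ_3: h(0) = 1; h(1) = 1; h(2) = 0 → root.
Linear factors from roots: (θ + 1).
Complete factorization: h(θ) = (θ + 1)·(θ^3 + θ^2 + 2θ + 1).
Factor degrees with multiplicity: 1 + 3 = 4.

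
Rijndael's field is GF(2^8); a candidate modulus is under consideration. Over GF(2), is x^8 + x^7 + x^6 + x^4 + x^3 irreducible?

Write P(x) = x^8 + x^7 + x^6 + x^4 + x^3.
Check for roots in GF(2): P(0) = 0 → root; P(1) = 1.
P(0) = 0, so (x) divides P(x); P is reducible.

No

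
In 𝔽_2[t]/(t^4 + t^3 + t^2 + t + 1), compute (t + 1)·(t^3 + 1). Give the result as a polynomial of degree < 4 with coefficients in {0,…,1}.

t^2

Multiply in 𝔽_2[t]: (t + 1)·(t^3 + 1) = t^4 + t^3 + t + 1.
Reduce using t^4 ≡ t^3 + t^2 + t + 1 (mod t^4 + t^3 + t^2 + t + 1).
Reduced: t^2.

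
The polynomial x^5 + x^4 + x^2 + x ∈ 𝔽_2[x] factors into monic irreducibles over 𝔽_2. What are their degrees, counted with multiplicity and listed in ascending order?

1, 1, 1, 2

Write h(x) = x^5 + x^4 + x^2 + x.
Roots in 𝔽_2: h(0) = 0 → root; h(1) = 0 → root.
Linear factors from roots: (x), (x + 1).
Complete factorization: h(x) = (x)·(x + 1)^2·(x^2 + x + 1).
Factor degrees with multiplicity: 1 + 1 + 1 + 2 = 5.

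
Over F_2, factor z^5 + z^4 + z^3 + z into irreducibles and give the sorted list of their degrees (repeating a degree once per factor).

1, 1, 3

Write g(z) = z^5 + z^4 + z^3 + z.
Roots in F_2: g(0) = 0 → root; g(1) = 0 → root.
Linear factors from roots: (z), (z + 1).
Complete factorization: g(z) = (z)·(z + 1)·(z^3 + z + 1).
Factor degrees with multiplicity: 1 + 1 + 3 = 5.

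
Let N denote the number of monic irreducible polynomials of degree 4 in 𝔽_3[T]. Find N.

Gauss's count: N_{3}(4) = (1/4) Σ_{d|4} μ(4/d)·3^d.
Divisors of 4: 1, 2, 4; μ(4/d) for each: 0, -1, 1.
Σ = − 3^2 + 3^4 = 72.
N = 72/4 = 18.

18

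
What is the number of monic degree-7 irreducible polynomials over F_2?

18

x^(2^7) − x is the product of all monic irreducibles of degree dividing 7; Möbius inversion gives N = (1/7) Σ μ(7/d)·2^d.
Divisors of 7: 1, 7; μ(7/d) for each: -1, 1.
Σ = − 2^1 + 2^7 = 126.
N = 126/7 = 18.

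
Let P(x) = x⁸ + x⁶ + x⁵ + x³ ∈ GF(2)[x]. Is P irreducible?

Check for roots in GF(2): P(0) = 0 → root; P(1) = 0 → root.
P(0) = 0, so (x) divides P(x); P is reducible.

No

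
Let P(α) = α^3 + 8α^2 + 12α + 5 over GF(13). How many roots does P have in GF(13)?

Evaluate at each of the 13 elements of GF(13):
P(0) = 5; P(1) = 0 → root; P(2) = 4; P(3) = 10; P(4) = 11; P(5) = 0 → root; P(6) = 9; P(7) = 5; P(8) = 7; P(9) = 8; P(10) = 1; P(11) = 5; P(12) = 0 → root.
Roots: {1, 5, 12}.

3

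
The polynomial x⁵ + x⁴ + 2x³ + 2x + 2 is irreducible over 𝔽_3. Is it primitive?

No

Write f(x) = x⁵ + x⁴ + 2x³ + 2x + 2.
|GF(3^5)^×| = 3^5 − 1 = 242. Prime factorization: 242 = 2·11^2.
f is primitive ⇔ x has order 242 in GF(3)[x]/(f), i.e. x^(242/q) ≠ 1 for each prime q | 242.
x^(121) mod f = 1
x^(22) mod f = x⁴ + 2x.
Since x^(121) = 1, the order of x divides 121 < 242; not primitive.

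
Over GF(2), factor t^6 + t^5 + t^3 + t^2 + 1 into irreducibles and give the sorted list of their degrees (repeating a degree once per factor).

6

Write g(t) = t^6 + t^5 + t^3 + t^2 + 1.
Roots in GF(2): g(0) = 1; g(1) = 1.
Complete factorization: g(t) = (t^6 + t^5 + t^3 + t^2 + 1).
Factor degrees with multiplicity: 6 = 6.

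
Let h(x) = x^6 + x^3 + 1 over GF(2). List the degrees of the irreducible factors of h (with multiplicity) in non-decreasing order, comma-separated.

6

Roots in GF(2): h(0) = 1; h(1) = 1.
Complete factorization: h(x) = (x^6 + x^3 + 1).
Factor degrees with multiplicity: 6 = 6.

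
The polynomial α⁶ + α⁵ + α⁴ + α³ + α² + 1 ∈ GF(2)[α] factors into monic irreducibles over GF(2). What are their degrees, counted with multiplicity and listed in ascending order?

Write g(α) = α⁶ + α⁵ + α⁴ + α³ + α² + 1.
Roots in GF(2): g(0) = 1; g(1) = 0 → root.
Linear factors from roots: (α + 1).
Complete factorization: g(α) = (α + 1)^2·(α⁴ + α³ + 1).
Factor degrees with multiplicity: 1 + 1 + 4 = 6.

1, 1, 4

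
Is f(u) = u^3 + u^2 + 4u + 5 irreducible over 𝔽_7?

No

Check for roots in 𝔽_7: f(0) = 5; f(1) = 4; f(2) = 4; f(3) = 4; f(4) = 3; f(5) = 0 → root; f(6) = 1.
f(5) = 0, so (u − 5) divides f(u); f is reducible.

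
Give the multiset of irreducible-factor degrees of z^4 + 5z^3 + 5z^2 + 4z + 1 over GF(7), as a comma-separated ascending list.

Write g(z) = z^4 + 5z^3 + 5z^2 + 4z + 1.
Complete factorization: g(z) = (z^4 + 5z^3 + 5z^2 + 4z + 1).
Factor degrees with multiplicity: 4 = 4.

4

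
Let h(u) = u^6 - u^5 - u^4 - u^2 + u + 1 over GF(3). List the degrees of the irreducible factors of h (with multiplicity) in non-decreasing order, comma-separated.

Roots in GF(3): h(0) = 1; h(1) = 0 → root; h(2) = 0 → root.
Linear factors from roots: (u - 1), (u + 1).
Complete factorization: h(u) = (u + 1)·(u - 1)·(u^2 + 1)·(u^2 - u - 1).
Factor degrees with multiplicity: 1 + 1 + 2 + 2 = 6.

1, 1, 2, 2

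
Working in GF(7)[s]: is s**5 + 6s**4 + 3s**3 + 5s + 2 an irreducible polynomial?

Write g(s) = s**5 + 6s**4 + 3s**3 + 5s + 2.
Check for roots in GF(7): g(0) = 2; g(1) = 3; g(2) = 3; g(3) = 1; g(4) = 2; g(5) = 4; g(6) = 6.
No roots, so no linear factors.
Degree-2 irreducible divisors: test the 21 monic irreducibles of degree 2 over GF(7).
None of them divide g (all give nonzero remainder).
No irreducible factor of degree ≤ 2 exists, so g is irreducible over GF(7).

Yes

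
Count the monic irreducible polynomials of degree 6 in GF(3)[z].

The number of monic irreducibles of degree 6 over GF(3) is (1/6)·Σ_{d∣6} μ(6/d) 3^d.
Divisors of 6: 1, 2, 3, 6; μ(6/d) for each: 1, -1, -1, 1.
Σ = 3^1 − 3^2 − 3^3 + 3^6 = 696.
N = 696/6 = 116.

116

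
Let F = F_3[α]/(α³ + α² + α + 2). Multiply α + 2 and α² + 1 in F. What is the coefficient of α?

Multiply in F_3[α]: (α + 2)·(α² + 1) = α³ + 2α² + α + 2.
Reduce using α³ ≡ 2α² + 2α + 1 (mod α³ + α² + α + 2).
Reduced: α².

0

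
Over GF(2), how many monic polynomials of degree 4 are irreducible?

x^(2^4) − x is the product of all monic irreducibles of degree dividing 4; Möbius inversion gives N = (1/4) Σ μ(4/d)·2^d.
Divisors of 4: 1, 2, 4; μ(4/d) for each: 0, -1, 1.
Σ = − 2^2 + 2^4 = 12.
N = 12/4 = 3.

3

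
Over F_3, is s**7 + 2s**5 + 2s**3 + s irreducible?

No

Write h(s) = s**7 + 2s**5 + 2s**3 + s.
Check for roots in F_3: h(0) = 0 → root; h(1) = 0 → root; h(2) = 0 → root.
h(0) = 0, so (s) divides h(s); h is reducible.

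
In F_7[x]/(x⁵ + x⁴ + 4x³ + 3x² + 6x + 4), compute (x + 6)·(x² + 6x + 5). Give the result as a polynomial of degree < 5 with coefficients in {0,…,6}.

x^3 + 5x^2 + 6x + 2

Multiply in F_7[x]: (x + 6)·(x² + 6x + 5) = x³ + 5x² + 6x + 2.
Reduced: x³ + 5x² + 6x + 2.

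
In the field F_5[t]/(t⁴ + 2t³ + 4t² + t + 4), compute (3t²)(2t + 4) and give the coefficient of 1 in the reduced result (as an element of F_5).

0

Multiply in F_5[t]: (3t²)·(2t + 4) = t³ + 2t².
Reduced: t³ + 2t².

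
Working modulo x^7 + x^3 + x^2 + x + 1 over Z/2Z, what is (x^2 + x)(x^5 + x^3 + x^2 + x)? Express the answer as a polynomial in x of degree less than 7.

x^6 + x^5 + x^3 + x + 1

Multiply in Z/2Z[x]: (x^2 + x)·(x^5 + x^3 + x^2 + x) = x^7 + x^6 + x^5 + x^2.
Reduce using x^7 ≡ x^3 + x^2 + x + 1 (mod x^7 + x^3 + x^2 + x + 1).
Reduced: x^6 + x^5 + x^3 + x + 1.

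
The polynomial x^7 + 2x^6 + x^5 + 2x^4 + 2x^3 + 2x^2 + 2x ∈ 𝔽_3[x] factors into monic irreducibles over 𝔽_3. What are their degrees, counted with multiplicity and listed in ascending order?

1, 1, 1, 2, 2

Write g(x) = x^7 + 2x^6 + x^5 + 2x^4 + 2x^3 + 2x^2 + 2x.
Roots in 𝔽_3: g(0) = 0 → root; g(1) = 0 → root; g(2) = 0 → root.
Linear factors from roots: (x), (x + 2), (x + 1).
Complete factorization: g(x) = (x)·(x + 1)·(x + 2)·(x^2 + x + 2)^2.
Factor degrees with multiplicity: 1 + 1 + 1 + 2 + 2 = 7.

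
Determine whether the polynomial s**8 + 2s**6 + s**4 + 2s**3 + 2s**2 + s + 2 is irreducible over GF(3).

Write P(s) = s**8 + 2s**6 + s**4 + 2s**3 + 2s**2 + s + 2.
Check for roots in GF(3): P(0) = 2; P(1) = 2; P(2) = 2.
No roots, so no linear factors.
Monic irreducibles of degree 2 over GF(3): s**2 + 1, s**2 + s + 2, s**2 + 2s + 2.
None of them divide P (all give nonzero remainder).
Degree-3 irreducible divisors: test the 8 monic irreducibles of degree 3 over GF(3).
None of them divide P (all give nonzero remainder).
Degree-4 irreducible divisors: test the 18 monic irreducibles of degree 4 over GF(3).
None of them divide P (all give nonzero remainder).
No irreducible factor of degree ≤ 4 exists, so P is irreducible over GF(3).

Yes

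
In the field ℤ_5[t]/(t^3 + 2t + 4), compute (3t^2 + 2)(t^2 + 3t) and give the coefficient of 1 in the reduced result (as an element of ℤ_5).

4

Multiply in ℤ_5[t]: (3t^2 + 2)·(t^2 + 3t) = 3t^4 + 4t^3 + 2t^2 + t.
Reduce using t^3 ≡ 3t + 1 (mod t^3 + 2t + 4).
Reduced: t^2 + t + 4.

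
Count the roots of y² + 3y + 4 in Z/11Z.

Write f(y) = y² + 3y + 4.
Evaluate at each of the 11 elements of Z/11Z:
f(0) = 4; f(1) = 8; f(2) = 3; f(3) = 0 → root; f(4) = 10; f(5) = 0 → root; f(6) = 3; f(7) = 8; f(8) = 4; f(9) = 2; f(10) = 2.
Roots: {3, 5}.

2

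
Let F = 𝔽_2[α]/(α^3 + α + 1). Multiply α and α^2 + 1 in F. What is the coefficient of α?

Multiply in 𝔽_2[α]: (α)·(α^2 + 1) = α^3 + α.
Reduce using α^3 ≡ α + 1 (mod α^3 + α + 1).
Reduced: 1.

0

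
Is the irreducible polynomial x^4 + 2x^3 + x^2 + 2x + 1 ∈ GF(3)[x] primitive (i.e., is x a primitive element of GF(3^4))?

No

Write f(x) = x^4 + 2x^3 + x^2 + 2x + 1.
|GF(3^4)^×| = 3^4 − 1 = 80. Prime factorization: 80 = 2^4·5.
f is primitive ⇔ x has order 80 in GF(3)[x]/(f), i.e. x^(80/q) ≠ 1 for each prime q | 80.
x^(40) mod f = 1
x^(16) mod f = 2x.
Since x^(40) = 1, the order of x divides 40 < 80; not primitive.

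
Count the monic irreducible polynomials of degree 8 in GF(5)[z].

48750

The number of monic irreducibles of degree 8 over GF(5) is (1/8)·Σ_{d∣8} μ(8/d) 5^d.
Divisors of 8: 1, 2, 4, 8; μ(8/d) for each: 0, 0, -1, 1.
Σ = − 5^4 + 5^8 = 390000.
N = 390000/8 = 48750.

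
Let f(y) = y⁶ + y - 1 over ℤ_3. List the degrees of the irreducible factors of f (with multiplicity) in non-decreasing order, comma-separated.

6

Roots in ℤ_3: f(0) = 2; f(1) = 1; f(2) = 2.
Complete factorization: f(y) = (y⁶ + y - 1).
Factor degrees with multiplicity: 6 = 6.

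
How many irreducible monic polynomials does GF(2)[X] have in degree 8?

x^(2^8) − x is the product of all monic irreducibles of degree dividing 8; Möbius inversion gives N = (1/8) Σ μ(8/d)·2^d.
Divisors of 8: 1, 2, 4, 8; μ(8/d) for each: 0, 0, -1, 1.
Σ = − 2^4 + 2^8 = 240.
N = 240/8 = 30.

30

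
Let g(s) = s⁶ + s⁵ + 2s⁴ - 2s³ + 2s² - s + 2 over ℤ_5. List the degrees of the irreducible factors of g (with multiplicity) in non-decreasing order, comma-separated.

Roots in ℤ_5: g(0) = 2; g(1) = 0 → root; g(2) = 0 → root; g(3) = 2; g(4) = 4.
Linear factors from roots: (s - 1), (s - 2).
Complete factorization: g(s) = (s - 2)·(s - 1)·(s² + 2s - 1)^2.
Factor degrees with multiplicity: 1 + 1 + 2 + 2 = 6.

1, 1, 2, 2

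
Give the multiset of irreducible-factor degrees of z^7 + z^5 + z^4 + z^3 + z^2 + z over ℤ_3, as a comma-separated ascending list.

1, 1, 2, 3

Write h(z) = z^7 + z^5 + z^4 + z^3 + z^2 + z.
Roots in ℤ_3: h(0) = 0 → root; h(1) = 0 → root; h(2) = 1.
Linear factors from roots: (z), (z + 2).
Complete factorization: h(z) = (z)·(z + 2)·(z^2 + 1)·(z^3 + z^2 + z + 2).
Factor degrees with multiplicity: 1 + 1 + 2 + 3 = 7.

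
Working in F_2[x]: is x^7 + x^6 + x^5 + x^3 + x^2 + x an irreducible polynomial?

Write f(x) = x^7 + x^6 + x^5 + x^3 + x^2 + x.
Check for roots in F_2: f(0) = 0 → root; f(1) = 0 → root.
f(0) = 0, so (x) divides f(x); f is reducible.

No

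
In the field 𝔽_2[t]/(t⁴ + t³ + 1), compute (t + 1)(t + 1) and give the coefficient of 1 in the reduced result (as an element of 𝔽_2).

Multiply in 𝔽_2[t]: (t + 1)·(t + 1) = t² + 1.
Reduced: t² + 1.

1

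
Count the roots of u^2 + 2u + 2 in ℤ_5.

2

Write h(u) = u^2 + 2u + 2.
Evaluate at each of the 5 elements of ℤ_5:
h(0) = 2; h(1) = 0 → root; h(2) = 0 → root; h(3) = 2; h(4) = 1.
Roots: {1, 2}.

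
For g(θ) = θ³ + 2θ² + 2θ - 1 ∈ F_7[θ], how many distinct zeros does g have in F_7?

Evaluate at each of the 7 elements of F_7:
g(0) = 6; g(1) = 4; g(2) = 5; g(3) = 1; g(4) = 5; g(5) = 2; g(6) = 5.
No element is a root.

0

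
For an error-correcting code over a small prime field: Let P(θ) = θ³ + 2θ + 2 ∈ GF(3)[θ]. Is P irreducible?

Check for roots in GF(3): P(0) = 2; P(1) = 2; P(2) = 2.
No roots. A degree-3 polynomial over a field with no linear factor is irreducible.

Yes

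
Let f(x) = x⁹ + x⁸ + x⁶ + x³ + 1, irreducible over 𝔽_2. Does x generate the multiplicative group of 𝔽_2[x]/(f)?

No

|GF(2^9)^×| = 2^9 − 1 = 511. Prime factorization: 511 = 7·73.
f is primitive ⇔ x has order 511 in GF(2)[x]/(f), i.e. x^(511/q) ≠ 1 for each prime q | 511.
x^(73) mod f = 1
x^(7) mod f = x⁷.
Since x^(73) = 1, the order of x divides 73 < 511; not primitive.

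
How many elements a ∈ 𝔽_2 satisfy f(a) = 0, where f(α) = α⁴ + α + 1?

Evaluate at each of the 2 elements of 𝔽_2:
f(0) = 1; f(1) = 1.
No element is a root.

0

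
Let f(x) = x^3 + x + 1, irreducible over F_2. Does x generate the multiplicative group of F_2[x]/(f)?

|GF(2^3)^×| = 2^3 − 1 = 7. Prime factorization: 7 = 7.
f is primitive ⇔ x has order 7 in GF(2)[x]/(f), i.e. x^(7/q) ≠ 1 for each prime q | 7.
x^(1) mod f = x.
None equal 1, so x has full order 7; f is primitive.

Yes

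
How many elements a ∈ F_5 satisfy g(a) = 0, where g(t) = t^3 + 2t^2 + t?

2

Evaluate at each of the 5 elements of F_5:
g(0) = 0 → root; g(1) = 4; g(2) = 3; g(3) = 3; g(4) = 0 → root.
Roots: {0, 4}.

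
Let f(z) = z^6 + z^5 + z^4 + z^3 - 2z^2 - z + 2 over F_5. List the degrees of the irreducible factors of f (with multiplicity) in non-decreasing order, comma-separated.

Roots in F_5: f(0) = 2; f(1) = 3; f(2) = 2; f(3) = 1; f(4) = 1.
Complete factorization: f(z) = (z^2 - 2)·(z^2 + 2z - 1)·(z^2 - z + 1).
Factor degrees with multiplicity: 2 + 2 + 2 = 6.

2, 2, 2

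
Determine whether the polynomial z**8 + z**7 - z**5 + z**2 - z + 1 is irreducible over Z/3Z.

Yes

Write f(z) = z**8 + z**7 - z**5 + z**2 - z + 1.
Check for roots in Z/3Z: f(0) = 1; f(1) = 2; f(2) = 1.
No roots, so no linear factors.
Monic irreducibles of degree 2 over GF(3): z**2 + 1, z**2 + z - 1, z**2 - z - 1.
None of them divide f (all give nonzero remainder).
Degree-3 irreducible divisors: test the 8 monic irreducibles of degree 3 over GF(3).
None of them divide f (all give nonzero remainder).
Degree-4 irreducible divisors: test the 18 monic irreducibles of degree 4 over GF(3).
None of them divide f (all give nonzero remainder).
No irreducible factor of degree ≤ 4 exists, so f is irreducible over GF(3).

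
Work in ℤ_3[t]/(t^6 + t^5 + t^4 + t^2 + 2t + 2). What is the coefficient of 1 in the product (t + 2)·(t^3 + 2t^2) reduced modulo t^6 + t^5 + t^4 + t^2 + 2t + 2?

Multiply in ℤ_3[t]: (t + 2)·(t^3 + 2t^2) = t^4 + t^3 + t^2.
Reduced: t^4 + t^3 + t^2.

0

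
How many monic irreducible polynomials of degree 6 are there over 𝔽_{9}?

88440

The number of monic irreducibles of degree 6 over GF(9) is (1/6)·Σ_{d∣6} μ(6/d) 9^d.
Divisors of 6: 1, 2, 3, 6; μ(6/d) for each: 1, -1, -1, 1.
Σ = 9^1 − 9^2 − 9^3 + 9^6 = 530640.
N = 530640/6 = 88440.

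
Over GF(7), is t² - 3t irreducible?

Write P(t) = t² - 3t.
Check for roots in GF(7): P(0) = 0 → root; P(1) = 5; P(2) = 5; P(3) = 0 → root; P(4) = 4; P(5) = 3; P(6) = 4.
P(0) = 0, so (t) divides P(t); P is reducible.

No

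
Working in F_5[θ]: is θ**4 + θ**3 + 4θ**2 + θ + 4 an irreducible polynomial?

Write h(θ) = θ**4 + θ**3 + 4θ**2 + θ + 4.
Check for roots in F_5: h(0) = 4; h(1) = 1; h(2) = 1; h(3) = 1; h(4) = 2.
No roots, so no linear factors.
Degree-2 irreducible divisors: test the 10 monic irreducibles of degree 2 over GF(5).
None of them divide h (all give nonzero remainder).
No irreducible factor of degree ≤ 2 exists, so h is irreducible over GF(5).

Yes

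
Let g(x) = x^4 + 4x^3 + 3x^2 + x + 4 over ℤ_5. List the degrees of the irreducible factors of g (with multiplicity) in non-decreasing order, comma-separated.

4

Roots in ℤ_5: g(0) = 4; g(1) = 3; g(2) = 1; g(3) = 3; g(4) = 3.
Complete factorization: g(x) = (x^4 + 4x^3 + 3x^2 + x + 4).
Factor degrees with multiplicity: 4 = 4.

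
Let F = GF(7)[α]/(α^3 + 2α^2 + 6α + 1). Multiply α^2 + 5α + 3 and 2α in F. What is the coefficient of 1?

5

Multiply in GF(7)[α]: (α^2 + 5α + 3)·(2α) = 2α^3 + 3α^2 + 6α.
Reduce using α^3 ≡ 5α^2 + α + 6 (mod α^3 + 2α^2 + 6α + 1).
Reduced: 6α^2 + α + 5.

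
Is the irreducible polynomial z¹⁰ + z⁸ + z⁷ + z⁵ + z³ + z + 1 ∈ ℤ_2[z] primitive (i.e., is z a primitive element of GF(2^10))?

Write f(z) = z¹⁰ + z⁸ + z⁷ + z⁵ + z³ + z + 1.
|GF(2^10)^×| = 2^10 − 1 = 1023. Prime factorization: 1023 = 3·11·31.
f is primitive ⇔ z has order 1023 in GF(2)[z]/(f), i.e. z^(1023/q) ≠ 1 for each prime q | 1023.
z^(341) mod f = 1
z^(93) mod f = z⁸ + z⁷ + z⁶ + z⁵ + z⁴ + z³ + z.
z^(33) mod f = z⁸ + z⁷ + z⁶ + z².
Since z^(341) = 1, the order of z divides 341 < 1023; not primitive.

No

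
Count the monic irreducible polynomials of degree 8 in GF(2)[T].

30

x^(2^8) − x is the product of all monic irreducibles of degree dividing 8; Möbius inversion gives N = (1/8) Σ μ(8/d)·2^d.
Divisors of 8: 1, 2, 4, 8; μ(8/d) for each: 0, 0, -1, 1.
Σ = − 2^4 + 2^8 = 240.
N = 240/8 = 30.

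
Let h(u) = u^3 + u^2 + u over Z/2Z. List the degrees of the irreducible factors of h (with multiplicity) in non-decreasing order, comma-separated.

1, 2

Roots in Z/2Z: h(0) = 0 → root; h(1) = 1.
Linear factors from roots: (u).
Complete factorization: h(u) = (u)·(u^2 + u + 1).
Factor degrees with multiplicity: 1 + 2 = 3.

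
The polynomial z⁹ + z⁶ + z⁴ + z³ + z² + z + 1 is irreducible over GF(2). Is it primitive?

Yes

Write f(z) = z⁹ + z⁶ + z⁴ + z³ + z² + z + 1.
|GF(2^9)^×| = 2^9 − 1 = 511. Prime factorization: 511 = 7·73.
f is primitive ⇔ z has order 511 in GF(2)[z]/(f), i.e. z^(511/q) ≠ 1 for each prime q | 511.
z^(73) mod f = z⁸ + z⁵ + z².
z^(7) mod f = z⁷.
None equal 1, so z has full order 511; f is primitive.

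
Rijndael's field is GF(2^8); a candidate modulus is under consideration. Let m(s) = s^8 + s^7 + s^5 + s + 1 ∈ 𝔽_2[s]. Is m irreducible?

Yes

Check for roots in 𝔽_2: m(0) = 1; m(1) = 1.
No roots, so no linear factors.
Monic irreducibles of degree 2 over GF(2): s^2 + s + 1.
None of them divide m (all give nonzero remainder).
Monic irreducibles of degree 3 over GF(2): s^3 + s + 1, s^3 + s^2 + 1.
None of them divide m (all give nonzero remainder).
Monic irreducibles of degree 4 over GF(2): s^4 + s + 1, s^4 + s^3 + 1, s^4 + s^3 + s^2 + s + 1.
None of them divide m (all give nonzero remainder).
No irreducible factor of degree ≤ 4 exists, so m is irreducible over GF(2).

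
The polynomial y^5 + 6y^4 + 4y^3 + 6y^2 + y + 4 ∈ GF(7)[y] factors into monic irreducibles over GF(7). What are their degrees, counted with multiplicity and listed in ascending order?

Write f(y) = y^5 + 6y^4 + 4y^3 + 6y^2 + y + 4.
Complete factorization: f(y) = (y^5 + 6y^4 + 4y^3 + 6y^2 + y + 4).
Factor degrees with multiplicity: 5 = 5.

5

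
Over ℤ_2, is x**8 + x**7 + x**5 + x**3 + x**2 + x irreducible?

No

Write m(x) = x**8 + x**7 + x**5 + x**3 + x**2 + x.
Check for roots in ℤ_2: m(0) = 0 → root; m(1) = 0 → root.
m(0) = 0, so (x) divides m(x); m is reducible.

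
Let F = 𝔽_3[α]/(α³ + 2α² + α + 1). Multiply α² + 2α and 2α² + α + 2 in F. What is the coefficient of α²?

0

Multiply in 𝔽_3[α]: (α² + 2α)·(2α² + α + 2) = 2α⁴ + 2α³ + α² + α.
Reduce using α³ ≡ α² + 2α + 2 (mod α³ + 2α² + α + 1).
Reduced: α + 2.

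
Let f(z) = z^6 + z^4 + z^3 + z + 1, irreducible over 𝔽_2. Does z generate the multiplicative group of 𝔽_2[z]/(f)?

|GF(2^6)^×| = 2^6 − 1 = 63. Prime factorization: 63 = 3^2·7.
f is primitive ⇔ z has order 63 in GF(2)[z]/(f), i.e. z^(63/q) ≠ 1 for each prime q | 63.
z^(21) mod f = z^3 + z^2 + z.
z^(9) mod f = z^5 + z^4 + z^2 + 1.
None equal 1, so z has full order 63; f is primitive.

Yes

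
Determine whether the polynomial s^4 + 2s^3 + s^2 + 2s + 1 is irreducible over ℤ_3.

Write f(s) = s^4 + 2s^3 + s^2 + 2s + 1.
Check for roots in ℤ_3: f(0) = 1; f(1) = 1; f(2) = 2.
No roots, so no linear factors.
Monic irreducibles of degree 2 over GF(3): s^2 + 1, s^2 + s + 2, s^2 + 2s + 2.
None of them divide f (all give nonzero remainder).
No irreducible factor of degree ≤ 2 exists, so f is irreducible over GF(3).

Yes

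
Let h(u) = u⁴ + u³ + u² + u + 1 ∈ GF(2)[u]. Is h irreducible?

Yes

Check for roots in GF(2): h(0) = 1; h(1) = 1.
No roots, so no linear factors.
Monic irreducibles of degree 2 over GF(2): u² + u + 1.
None of them divide h (all give nonzero remainder).
No irreducible factor of degree ≤ 2 exists, so h is irreducible over GF(2).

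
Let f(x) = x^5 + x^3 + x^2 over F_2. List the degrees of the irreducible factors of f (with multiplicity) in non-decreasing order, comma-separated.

Roots in F_2: f(0) = 0 → root; f(1) = 1.
Linear factors from roots: (x).
Complete factorization: f(x) = (x)^2·(x^3 + x + 1).
Factor degrees with multiplicity: 1 + 1 + 3 = 5.

1, 1, 3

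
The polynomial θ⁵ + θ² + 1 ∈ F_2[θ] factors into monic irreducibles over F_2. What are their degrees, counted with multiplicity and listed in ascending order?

Write h(θ) = θ⁵ + θ² + 1.
Roots in F_2: h(0) = 1; h(1) = 1.
Complete factorization: h(θ) = (θ⁵ + θ² + 1).
Factor degrees with multiplicity: 5 = 5.

5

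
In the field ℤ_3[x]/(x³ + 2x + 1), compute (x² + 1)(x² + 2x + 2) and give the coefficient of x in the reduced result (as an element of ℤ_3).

0

Multiply in ℤ_3[x]: (x² + 1)·(x² + 2x + 2) = x⁴ + 2x³ + 2x + 2.
Reduce using x³ ≡ x + 2 (mod x³ + 2x + 1).
Reduced: x².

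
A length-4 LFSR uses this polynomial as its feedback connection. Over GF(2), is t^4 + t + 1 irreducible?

Yes

Write h(t) = t^4 + t + 1.
Check for roots in GF(2): h(0) = 1; h(1) = 1.
No roots, so no linear factors.
Monic irreducibles of degree 2 over GF(2): t^2 + t + 1.
None of them divide h (all give nonzero remainder).
No irreducible factor of degree ≤ 2 exists, so h is irreducible over GF(2).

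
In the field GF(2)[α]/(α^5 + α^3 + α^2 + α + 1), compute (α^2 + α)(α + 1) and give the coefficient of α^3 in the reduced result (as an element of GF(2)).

Multiply in GF(2)[α]: (α^2 + α)·(α + 1) = α^3 + α.
Reduced: α^3 + α.

1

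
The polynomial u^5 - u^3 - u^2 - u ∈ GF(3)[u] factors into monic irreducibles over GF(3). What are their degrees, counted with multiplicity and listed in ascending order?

Write g(u) = u^5 - u^3 - u^2 - u.
Roots in GF(3): g(0) = 0 → root; g(1) = 1; g(2) = 0 → root.
Linear factors from roots: (u), (u + 1).
Complete factorization: g(u) = (u)·(u + 1)^2·(u^2 + u - 1).
Factor degrees with multiplicity: 1 + 1 + 1 + 2 = 5.

1, 1, 1, 2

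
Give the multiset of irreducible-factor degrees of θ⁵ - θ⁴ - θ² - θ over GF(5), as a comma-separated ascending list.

Write f(θ) = θ⁵ - θ⁴ - θ² - θ.
Roots in GF(5): f(0) = 0 → root; f(1) = 3; f(2) = 0 → root; f(3) = 0 → root; f(4) = 3.
Linear factors from roots: (θ), (θ - 2), (θ + 2).
Complete factorization: f(θ) = (θ)·(θ - 2)·(θ + 2)^3.
Factor degrees with multiplicity: 1 + 1 + 1 + 1 + 1 = 5.

1, 1, 1, 1, 1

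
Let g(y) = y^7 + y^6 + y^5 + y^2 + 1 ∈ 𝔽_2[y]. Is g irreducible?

Yes

Check for roots in 𝔽_2: g(0) = 1; g(1) = 1.
No roots, so no linear factors.
Monic irreducibles of degree 2 over GF(2): y^2 + y + 1.
None of them divide g (all give nonzero remainder).
Monic irreducibles of degree 3 over GF(2): y^3 + y + 1, y^3 + y^2 + 1.
None of them divide g (all give nonzero remainder).
No irreducible factor of degree ≤ 3 exists, so g is irreducible over GF(2).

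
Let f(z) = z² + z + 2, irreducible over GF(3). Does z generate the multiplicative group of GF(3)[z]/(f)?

|GF(3^2)^×| = 3^2 − 1 = 8. Prime factorization: 8 = 2^3.
f is primitive ⇔ z has order 8 in GF(3)[z]/(f), i.e. z^(8/q) ≠ 1 for each prime q | 8.
z^(4) mod f = 2.
None equal 1, so z has full order 8; f is primitive.

Yes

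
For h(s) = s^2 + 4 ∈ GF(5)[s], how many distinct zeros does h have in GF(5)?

2

Evaluate at each of the 5 elements of GF(5):
h(0) = 4; h(1) = 0 → root; h(2) = 3; h(3) = 3; h(4) = 0 → root.
Roots: {1, 4}.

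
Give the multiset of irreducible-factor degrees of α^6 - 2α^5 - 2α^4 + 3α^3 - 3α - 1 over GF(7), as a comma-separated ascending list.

Write h(α) = α^6 - 2α^5 - 2α^4 + 3α^3 - 3α - 1.
Linear factors from roots: (α + 3), (α + 2), (α + 1).
Complete factorization: h(α) = (α + 1)·(α + 2)·(α + 3)^2·(α^2 + 3α - 2).
Factor degrees with multiplicity: 1 + 1 + 1 + 1 + 2 = 6.

1, 1, 1, 1, 2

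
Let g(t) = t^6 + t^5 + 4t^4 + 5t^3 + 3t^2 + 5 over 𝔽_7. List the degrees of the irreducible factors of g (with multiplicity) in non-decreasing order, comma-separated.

Linear factors from roots: (t + 5), (t + 4), (t + 3), (t + 1).
Complete factorization: g(t) = (t + 1)·(t + 3)·(t + 4)·(t + 5)·(t^2 + 2t + 3).
Factor degrees with multiplicity: 1 + 1 + 1 + 1 + 2 = 6.

1, 1, 1, 1, 2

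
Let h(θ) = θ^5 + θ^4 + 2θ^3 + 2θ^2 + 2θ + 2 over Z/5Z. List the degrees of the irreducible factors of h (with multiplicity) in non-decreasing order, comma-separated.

1, 1, 1, 2

Roots in Z/5Z: h(0) = 2; h(1) = 0 → root; h(2) = 3; h(3) = 4; h(4) = 0 → root.
Linear factors from roots: (θ + 4), (θ + 1).
Complete factorization: h(θ) = (θ + 4)·(θ + 1)^2·(θ^2 + 3).
Factor degrees with multiplicity: 1 + 1 + 1 + 2 = 5.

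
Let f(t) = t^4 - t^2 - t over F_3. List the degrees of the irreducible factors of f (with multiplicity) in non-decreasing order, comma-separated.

Roots in F_3: f(0) = 0 → root; f(1) = 2; f(2) = 1.
Linear factors from roots: (t).
Complete factorization: f(t) = (t)·(t^3 - t - 1).
Factor degrees with multiplicity: 1 + 3 = 4.

1, 3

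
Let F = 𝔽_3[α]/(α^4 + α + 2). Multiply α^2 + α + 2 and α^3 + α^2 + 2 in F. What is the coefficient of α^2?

0

Multiply in 𝔽_3[α]: (α^2 + α + 2)·(α^3 + α^2 + 2) = α^5 + 2α^4 + α^2 + 2α + 1.
Reduce using α^4 ≡ 2α + 1 (mod α^4 + α + 2).
Reduced: α.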